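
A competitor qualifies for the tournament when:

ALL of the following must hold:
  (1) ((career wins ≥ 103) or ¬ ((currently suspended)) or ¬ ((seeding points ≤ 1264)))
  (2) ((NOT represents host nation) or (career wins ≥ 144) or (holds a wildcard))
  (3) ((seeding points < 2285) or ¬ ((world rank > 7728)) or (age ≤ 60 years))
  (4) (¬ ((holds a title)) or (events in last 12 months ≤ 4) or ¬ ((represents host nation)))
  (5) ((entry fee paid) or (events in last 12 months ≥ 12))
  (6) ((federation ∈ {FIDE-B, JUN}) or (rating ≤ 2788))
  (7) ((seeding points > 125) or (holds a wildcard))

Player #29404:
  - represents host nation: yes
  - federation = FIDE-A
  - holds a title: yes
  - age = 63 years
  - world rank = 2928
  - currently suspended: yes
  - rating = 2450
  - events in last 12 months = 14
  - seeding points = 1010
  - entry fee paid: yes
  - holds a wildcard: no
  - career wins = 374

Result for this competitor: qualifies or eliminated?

Eliminated

Atomic conditions:
  career wins ≥ 103: 374 ≥ 103 is true
  currently suspended: yes → true
  seeding points ≤ 1264: 1010 ≤ 1264 is true
  NOT represents host nation: yes → false
  career wins ≥ 144: 374 ≥ 144 is true
  holds a wildcard: no → false
  seeding points < 2285: 1010 < 2285 is true
  world rank > 7728: 2928 > 7728 is false
  age ≤ 60 years: 63 ≤ 60 is false
  holds a title: yes → true
  events in last 12 months ≤ 4: 14 ≤ 4 is false
  represents host nation: yes → true
  entry fee paid: yes → true
  events in last 12 months ≥ 12: 14 ≥ 12 is true
  federation ∈ {FIDE-B, JUN}: FIDE-A is not in the set → false
  rating ≤ 2788: 2450 ≤ 2788 is true
  seeding points > 125: 1010 > 125 is true
Combine:
[1.2] NOT true = false
[1.3] NOT true = false
[1] true OR false OR false = true
[2] false OR true OR false = true
[3.2] NOT false = true
[3] true OR true OR false = true
[4.1] NOT true = false
[4.3] NOT true = false
[4] false OR false OR false = false
[5] true OR true = true
[6] false OR true = true
[7] true OR false = true
[root] true AND true AND true AND false AND true AND true AND true = false
Overall: false → eliminated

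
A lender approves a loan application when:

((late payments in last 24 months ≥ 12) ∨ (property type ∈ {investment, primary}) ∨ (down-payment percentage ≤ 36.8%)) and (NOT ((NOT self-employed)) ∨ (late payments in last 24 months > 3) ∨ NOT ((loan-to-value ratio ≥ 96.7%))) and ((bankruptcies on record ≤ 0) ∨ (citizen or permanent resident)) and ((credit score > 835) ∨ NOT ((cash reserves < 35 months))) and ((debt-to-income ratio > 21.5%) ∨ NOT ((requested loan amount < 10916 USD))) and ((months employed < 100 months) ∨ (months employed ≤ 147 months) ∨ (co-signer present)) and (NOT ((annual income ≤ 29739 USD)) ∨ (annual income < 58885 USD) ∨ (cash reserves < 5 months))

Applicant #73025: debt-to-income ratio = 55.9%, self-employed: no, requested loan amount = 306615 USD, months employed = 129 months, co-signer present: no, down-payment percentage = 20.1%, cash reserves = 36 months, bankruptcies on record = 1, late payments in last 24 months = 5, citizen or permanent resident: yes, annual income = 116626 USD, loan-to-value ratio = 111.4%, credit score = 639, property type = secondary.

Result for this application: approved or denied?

Atomic conditions:
  late payments in last 24 months ≥ 12: 5 ≥ 12 is false
  property type ∈ {investment, primary}: secondary is not in the set → false
  down-payment percentage ≤ 36.8%: 20.1 ≤ 36.8 is true
  NOT self-employed: no → true
  late payments in last 24 months > 3: 5 > 3 is true
  loan-to-value ratio ≥ 96.7%: 111.4 ≥ 96.7 is true
  bankruptcies on record ≤ 0: 1 ≤ 0 is false
  citizen or permanent resident: yes → true
  credit score > 835: 639 > 835 is false
  cash reserves < 35 months: 36 < 35 is false
  debt-to-income ratio > 21.5%: 55.9 > 21.5 is true
  requested loan amount < 10916 USD: 306615 < 10916 is false
  months employed < 100 months: 129 < 100 is false
  months employed ≤ 147 months: 129 ≤ 147 is true
  co-signer present: no → false
  annual income ≤ 29739 USD: 116626 ≤ 29739 is false
  annual income < 58885 USD: 116626 < 58885 is false
  cash reserves < 5 months: 36 < 5 is false
Combine:
[1] false OR false OR true = true
[2.1] NOT true = false
[2.3] NOT true = false
[2] false OR true OR false = true
[3] false OR true = true
[4.2] NOT false = true
[4] false OR true = true
[5.2] NOT false = true
[5] true OR true = true
[6] false OR true OR false = true
[7.1] NOT false = true
[7] true OR false OR false = true
[root] true AND true AND true AND true AND true AND true AND true = true
Overall: true → approved

Approved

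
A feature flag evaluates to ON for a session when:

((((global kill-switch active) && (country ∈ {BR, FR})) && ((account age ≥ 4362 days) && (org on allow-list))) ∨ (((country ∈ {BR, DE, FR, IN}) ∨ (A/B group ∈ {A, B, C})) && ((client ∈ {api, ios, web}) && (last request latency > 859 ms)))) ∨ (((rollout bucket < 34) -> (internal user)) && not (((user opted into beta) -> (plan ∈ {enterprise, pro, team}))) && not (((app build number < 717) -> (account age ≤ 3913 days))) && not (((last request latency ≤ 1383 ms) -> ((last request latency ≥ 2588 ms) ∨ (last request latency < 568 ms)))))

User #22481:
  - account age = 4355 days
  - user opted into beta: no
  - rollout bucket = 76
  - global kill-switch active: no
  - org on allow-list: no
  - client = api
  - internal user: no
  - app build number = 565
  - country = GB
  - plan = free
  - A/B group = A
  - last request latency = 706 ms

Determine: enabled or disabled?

Atomic conditions:
  global kill-switch active: no → false
  country ∈ {BR, FR}: GB is not in the set → false
  account age ≥ 4362 days: 4355 ≥ 4362 is false
  org on allow-list: no → false
  country ∈ {BR, DE, FR, IN}: GB is not in the set → false
  A/B group ∈ {A, B, C}: A is in the set → true
  client ∈ {api, ios, web}: api is in the set → true
  last request latency > 859 ms: 706 > 859 is false
  rollout bucket < 34: 76 < 34 is false
  internal user: no → false
  user opted into beta: no → false
  plan ∈ {enterprise, pro, team}: free is not in the set → false
  app build number < 717: 565 < 717 is true
  account age ≤ 3913 days: 4355 ≤ 3913 is false
  last request latency ≤ 1383 ms: 706 ≤ 1383 is true
  last request latency ≥ 2588 ms: 706 ≥ 2588 is false
  last request latency < 568 ms: 706 < 568 is false
Combine:
[1.1.1] false AND false = false
[1.1.2] false AND false = false
[1.1] false AND false = false
[1.2.1] false OR true = true
[1.2.2] true AND false = false
[1.2] true AND false = false
[1] false OR false = false
[2.1] false → false (antecedent false ⇒ implication holds) = true
[2.2.1] false → false (antecedent false ⇒ implication holds) = true
[2.2] NOT true = false
[2.3.1] true → false = false
[2.3] NOT false = true
[2.4.1.2] false OR false = false
[2.4.1] true → false = false
[2.4] NOT false = true
[2] true AND false AND true AND true = false
[root] false OR false = false
Overall: false → disabled

Disabled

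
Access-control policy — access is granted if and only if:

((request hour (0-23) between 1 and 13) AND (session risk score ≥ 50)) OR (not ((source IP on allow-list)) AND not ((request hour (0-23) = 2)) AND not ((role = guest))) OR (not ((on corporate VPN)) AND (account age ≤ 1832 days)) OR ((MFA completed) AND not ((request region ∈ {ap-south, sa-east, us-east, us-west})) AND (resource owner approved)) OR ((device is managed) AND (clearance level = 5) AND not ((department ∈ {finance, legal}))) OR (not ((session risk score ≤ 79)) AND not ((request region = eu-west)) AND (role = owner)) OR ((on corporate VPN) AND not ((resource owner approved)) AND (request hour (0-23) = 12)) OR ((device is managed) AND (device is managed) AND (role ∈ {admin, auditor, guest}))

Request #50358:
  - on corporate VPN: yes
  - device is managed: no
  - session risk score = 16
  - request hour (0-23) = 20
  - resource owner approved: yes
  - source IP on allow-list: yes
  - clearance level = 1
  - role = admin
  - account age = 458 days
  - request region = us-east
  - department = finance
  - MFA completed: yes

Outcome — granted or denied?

Denied

Atomic conditions:
  request hour (0-23) between 1 and 13: 20 in [1, 13] is false
  session risk score ≥ 50: 16 ≥ 50 is false
  source IP on allow-list: yes → true
  request hour (0-23) = 2: 20 == 2 is false
  role = guest: admin == guest is false
  on corporate VPN: yes → true
  account age ≤ 1832 days: 458 ≤ 1832 is true
  MFA completed: yes → true
  request region ∈ {ap-south, sa-east, us-east, us-west}: us-east is in the set → true
  resource owner approved: yes → true
  device is managed: no → false
  clearance level = 5: 1 == 5 is false
  department ∈ {finance, legal}: finance is in the set → true
  session risk score ≤ 79: 16 ≤ 79 is true
  request region = eu-west: us-east == eu-west is false
  role = owner: admin == owner is false
  request hour (0-23) = 12: 20 == 12 is false
  role ∈ {admin, auditor, guest}: admin is in the set → true
Combine:
[1] false AND false = false
[2.1] NOT true = false
[2.2] NOT false = true
[2.3] NOT false = true
[2] false AND true AND true = false
[3.1] NOT true = false
[3] false AND true = false
[4.2] NOT true = false
[4] true AND false AND true = false
[5.3] NOT true = false
[5] false AND false AND false = false
[6.1] NOT true = false
[6.2] NOT false = true
[6] false AND true AND false = false
[7.2] NOT true = false
[7] true AND false AND false = false
[8] false AND false AND true = false
[root] false OR false OR false OR false OR false OR false OR false OR false = false
Overall: false → denied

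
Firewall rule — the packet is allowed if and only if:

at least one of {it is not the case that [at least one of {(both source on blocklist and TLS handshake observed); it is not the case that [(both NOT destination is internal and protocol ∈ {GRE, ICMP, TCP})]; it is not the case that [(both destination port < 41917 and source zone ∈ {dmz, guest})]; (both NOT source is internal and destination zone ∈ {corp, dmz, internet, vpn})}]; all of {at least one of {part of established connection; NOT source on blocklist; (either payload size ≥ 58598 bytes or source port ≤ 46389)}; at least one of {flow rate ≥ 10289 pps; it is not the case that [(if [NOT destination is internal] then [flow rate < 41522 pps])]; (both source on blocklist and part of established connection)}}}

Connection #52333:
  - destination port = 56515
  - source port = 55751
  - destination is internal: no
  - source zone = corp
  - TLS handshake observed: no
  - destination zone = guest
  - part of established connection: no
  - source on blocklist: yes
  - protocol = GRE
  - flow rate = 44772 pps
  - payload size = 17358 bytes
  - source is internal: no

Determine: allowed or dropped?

Dropped

Atomic conditions:
  source on blocklist: yes → true
  TLS handshake observed: no → false
  NOT destination is internal: no → true
  protocol ∈ {GRE, ICMP, TCP}: GRE is in the set → true
  destination port < 41917: 56515 < 41917 is false
  source zone ∈ {dmz, guest}: corp is not in the set → false
  NOT source is internal: no → true
  destination zone ∈ {corp, dmz, internet, vpn}: guest is not in the set → false
  part of established connection: no → false
  NOT source on blocklist: yes → false
  payload size ≥ 58598 bytes: 17358 ≥ 58598 is false
  source port ≤ 46389: 55751 ≤ 46389 is false
  flow rate ≥ 10289 pps: 44772 ≥ 10289 is true
  flow rate < 41522 pps: 44772 < 41522 is false
Combine:
[1.1.1] true AND false = false
[1.1.2.1] true AND true = true
[1.1.2] NOT true = false
[1.1.3.1] false AND false = false
[1.1.3] NOT false = true
[1.1.4] true AND false = false
[1.1] false OR false OR true OR false = true
[1] NOT true = false
[2.1.3] false OR false = false
[2.1] false OR false OR false = false
[2.2.2.1] true → false = false
[2.2.2] NOT false = true
[2.2.3] true AND false = false
[2.2] true OR true OR false = true
[2] false AND true = false
[root] false OR false = false
Overall: false → dropped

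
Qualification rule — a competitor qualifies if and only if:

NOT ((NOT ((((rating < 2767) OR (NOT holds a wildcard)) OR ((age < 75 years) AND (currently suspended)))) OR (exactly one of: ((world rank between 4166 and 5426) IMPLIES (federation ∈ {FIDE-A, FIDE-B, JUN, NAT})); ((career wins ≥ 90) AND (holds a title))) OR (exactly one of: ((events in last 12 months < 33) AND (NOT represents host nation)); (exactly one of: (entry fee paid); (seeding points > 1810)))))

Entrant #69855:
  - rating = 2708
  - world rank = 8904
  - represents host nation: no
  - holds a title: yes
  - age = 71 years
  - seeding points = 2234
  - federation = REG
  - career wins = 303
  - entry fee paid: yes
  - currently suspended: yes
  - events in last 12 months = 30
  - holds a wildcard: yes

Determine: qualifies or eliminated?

Atomic conditions:
  rating < 2767: 2708 < 2767 is true
  NOT holds a wildcard: yes → false
  age < 75 years: 71 < 75 is true
  currently suspended: yes → true
  world rank between 4166 and 5426: 8904 in [4166, 5426] is false
  federation ∈ {FIDE-A, FIDE-B, JUN, NAT}: REG is not in the set → false
  career wins ≥ 90: 303 ≥ 90 is true
  holds a title: yes → true
  events in last 12 months < 33: 30 < 33 is true
  NOT represents host nation: no → true
  entry fee paid: yes → true
  seeding points > 1810: 2234 > 1810 is true
Combine:
[1.1.1.1] true OR false = true
[1.1.1.2] true AND true = true
[1.1.1] true OR true = true
[1.1] NOT true = false
[1.2.1] false → false (antecedent false ⇒ implication holds) = true
[1.2.2] true AND true = true
[1.2] exactly-one(true, true) = false
[1.3.1] true AND true = true
[1.3.2] exactly-one(true, true) = false
[1.3] exactly-one(true, false) = true
[1] false OR false OR true = true
[root] NOT true = false
Overall: false → eliminated

Eliminated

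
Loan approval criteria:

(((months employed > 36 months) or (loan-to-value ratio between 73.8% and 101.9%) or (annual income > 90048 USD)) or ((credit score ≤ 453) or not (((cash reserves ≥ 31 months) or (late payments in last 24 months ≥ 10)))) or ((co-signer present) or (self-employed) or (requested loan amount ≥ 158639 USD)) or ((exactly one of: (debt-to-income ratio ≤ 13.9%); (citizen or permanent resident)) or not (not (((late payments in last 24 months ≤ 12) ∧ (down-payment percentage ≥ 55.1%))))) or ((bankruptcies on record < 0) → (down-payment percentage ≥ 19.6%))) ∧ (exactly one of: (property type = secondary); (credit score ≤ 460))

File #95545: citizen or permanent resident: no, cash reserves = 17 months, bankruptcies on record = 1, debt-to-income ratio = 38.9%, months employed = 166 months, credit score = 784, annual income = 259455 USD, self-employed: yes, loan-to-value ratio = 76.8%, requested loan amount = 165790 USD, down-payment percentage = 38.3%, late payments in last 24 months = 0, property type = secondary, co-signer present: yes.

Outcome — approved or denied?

Approved

Atomic conditions:
  months employed > 36 months: 166 > 36 is true
  loan-to-value ratio between 73.8% and 101.9%: 76.8 in [73.8, 101.9] is true
  annual income > 90048 USD: 259455 > 90048 is true
  credit score ≤ 453: 784 ≤ 453 is false
  cash reserves ≥ 31 months: 17 ≥ 31 is false
  late payments in last 24 months ≥ 10: 0 ≥ 10 is false
  co-signer present: yes → true
  self-employed: yes → true
  requested loan amount ≥ 158639 USD: 165790 ≥ 158639 is true
  debt-to-income ratio ≤ 13.9%: 38.9 ≤ 13.9 is false
  citizen or permanent resident: no → false
  late payments in last 24 months ≤ 12: 0 ≤ 12 is true
  down-payment percentage ≥ 55.1%: 38.3 ≥ 55.1 is false
  bankruptcies on record < 0: 1 < 0 is false
  down-payment percentage ≥ 19.6%: 38.3 ≥ 19.6 is true
  property type = secondary: secondary == secondary is true
  credit score ≤ 460: 784 ≤ 460 is false
Combine:
[1.1] true OR true OR true = true
[1.2.2.1] false OR false = false
[1.2.2] NOT false = true
[1.2] false OR true = true
[1.3] true OR true OR true = true
[1.4.1] exactly-one(false, false) = false
[1.4.2.1.1] true AND false = false
[1.4.2.1] NOT false = true
[1.4.2] NOT true = false
[1.4] false OR false = false
[1.5] false → true (antecedent false ⇒ implication holds) = true
[1] true OR true OR true OR false OR true = true
[2] exactly-one(true, false) = true
[root] true AND true = true
Overall: true → approved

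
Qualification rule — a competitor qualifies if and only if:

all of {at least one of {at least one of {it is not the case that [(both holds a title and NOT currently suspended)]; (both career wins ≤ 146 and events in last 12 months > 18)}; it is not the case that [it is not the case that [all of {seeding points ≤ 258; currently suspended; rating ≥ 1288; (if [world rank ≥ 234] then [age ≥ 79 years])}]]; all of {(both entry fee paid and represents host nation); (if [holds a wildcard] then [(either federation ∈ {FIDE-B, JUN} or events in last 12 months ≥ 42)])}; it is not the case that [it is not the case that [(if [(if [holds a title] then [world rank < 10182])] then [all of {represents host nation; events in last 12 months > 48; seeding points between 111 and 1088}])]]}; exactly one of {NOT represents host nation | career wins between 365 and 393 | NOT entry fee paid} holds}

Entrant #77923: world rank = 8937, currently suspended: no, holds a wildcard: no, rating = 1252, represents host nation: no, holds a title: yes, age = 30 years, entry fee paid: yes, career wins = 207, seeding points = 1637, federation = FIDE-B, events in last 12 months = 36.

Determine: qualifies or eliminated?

Atomic conditions:
  holds a title: yes → true
  NOT currently suspended: no → true
  career wins ≤ 146: 207 ≤ 146 is false
  events in last 12 months > 18: 36 > 18 is true
  seeding points ≤ 258: 1637 ≤ 258 is false
  currently suspended: no → false
  rating ≥ 1288: 1252 ≥ 1288 is false
  world rank ≥ 234: 8937 ≥ 234 is true
  age ≥ 79 years: 30 ≥ 79 is false
  entry fee paid: yes → true
  represents host nation: no → false
  holds a wildcard: no → false
  federation ∈ {FIDE-B, JUN}: FIDE-B is in the set → true
  events in last 12 months ≥ 42: 36 ≥ 42 is false
  world rank < 10182: 8937 < 10182 is true
  events in last 12 months > 48: 36 > 48 is false
  seeding points between 111 and 1088: 1637 in [111, 1088] is false
  NOT represents host nation: no → true
  career wins between 365 and 393: 207 in [365, 393] is false
  NOT entry fee paid: yes → false
Combine:
[1.1.1.1] true AND true = true
[1.1.1] NOT true = false
[1.1.2] false AND true = false
[1.1] false OR false = false
[1.2.1.1.4] true → false = false
[1.2.1.1] false AND false AND false AND false = false
[1.2.1] NOT false = true
[1.2] NOT true = false
[1.3.1] true AND false = false
[1.3.2.2] true OR false = true
[1.3.2] false → true (antecedent false ⇒ implication holds) = true
[1.3] false AND true = false
[1.4.1.1.1] true → true = true
[1.4.1.1.2] false AND false AND false = false
[1.4.1.1] true → false = false
[1.4.1] NOT false = true
[1.4] NOT true = false
[1] false OR false OR false OR false = false
[2] exactly-one(true, false, false) = true
[root] false AND true = false
Overall: false → eliminated

Eliminated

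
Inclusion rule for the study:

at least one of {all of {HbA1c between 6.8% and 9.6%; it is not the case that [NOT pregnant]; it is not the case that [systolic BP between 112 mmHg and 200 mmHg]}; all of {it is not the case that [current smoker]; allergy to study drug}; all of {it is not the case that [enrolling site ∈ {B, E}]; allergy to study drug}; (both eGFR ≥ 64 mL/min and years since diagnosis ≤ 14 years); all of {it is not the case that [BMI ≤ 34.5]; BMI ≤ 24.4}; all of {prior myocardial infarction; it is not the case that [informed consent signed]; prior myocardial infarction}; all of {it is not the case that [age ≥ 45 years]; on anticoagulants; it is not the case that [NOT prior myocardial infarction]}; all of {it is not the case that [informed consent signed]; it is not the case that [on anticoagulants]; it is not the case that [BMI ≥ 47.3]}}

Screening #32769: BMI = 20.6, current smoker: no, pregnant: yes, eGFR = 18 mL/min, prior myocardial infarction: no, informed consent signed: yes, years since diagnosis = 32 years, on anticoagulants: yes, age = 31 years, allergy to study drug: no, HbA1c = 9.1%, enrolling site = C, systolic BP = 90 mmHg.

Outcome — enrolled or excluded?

Enrolled

Atomic conditions:
  HbA1c between 6.8% and 9.6%: 9.1 in [6.8, 9.6] is true
  NOT pregnant: yes → false
  systolic BP between 112 mmHg and 200 mmHg: 90 in [112, 200] is false
  current smoker: no → false
  allergy to study drug: no → false
  enrolling site ∈ {B, E}: C is not in the set → false
  eGFR ≥ 64 mL/min: 18 ≥ 64 is false
  years since diagnosis ≤ 14 years: 32 ≤ 14 is false
  BMI ≤ 34.5: 20.6 ≤ 34.5 is true
  BMI ≤ 24.4: 20.6 ≤ 24.4 is true
  prior myocardial infarction: no → false
  informed consent signed: yes → true
  age ≥ 45 years: 31 ≥ 45 is false
  on anticoagulants: yes → true
  NOT prior myocardial infarction: no → true
  BMI ≥ 47.3: 20.6 ≥ 47.3 is false
Combine:
[1.2] NOT false = true
[1.3] NOT false = true
[1] true AND true AND true = true
[2.1] NOT false = true
[2] true AND false = false
[3.1] NOT false = true
[3] true AND false = false
[4] false AND false = false
[5.1] NOT true = false
[5] false AND true = false
[6.2] NOT true = false
[6] false AND false AND false = false
[7.1] NOT false = true
[7.3] NOT true = false
[7] true AND true AND false = false
[8.1] NOT true = false
[8.2] NOT true = false
[8.3] NOT false = true
[8] false AND false AND true = false
[root] true OR false OR false OR false OR false OR false OR false OR false = true
Overall: true → enrolled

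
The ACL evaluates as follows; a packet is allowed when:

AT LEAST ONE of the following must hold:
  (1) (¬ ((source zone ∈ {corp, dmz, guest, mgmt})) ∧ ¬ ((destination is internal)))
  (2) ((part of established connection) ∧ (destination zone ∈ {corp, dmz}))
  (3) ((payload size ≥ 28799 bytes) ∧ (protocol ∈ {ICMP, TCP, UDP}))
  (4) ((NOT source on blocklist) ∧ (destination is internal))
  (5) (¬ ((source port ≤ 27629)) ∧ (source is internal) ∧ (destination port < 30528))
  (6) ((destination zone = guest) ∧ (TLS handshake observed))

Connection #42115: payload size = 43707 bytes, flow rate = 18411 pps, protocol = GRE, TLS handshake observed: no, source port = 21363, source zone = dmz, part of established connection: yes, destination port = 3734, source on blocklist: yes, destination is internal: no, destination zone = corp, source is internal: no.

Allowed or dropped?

Allowed

Atomic conditions:
  source zone ∈ {corp, dmz, guest, mgmt}: dmz is in the set → true
  destination is internal: no → false
  part of established connection: yes → true
  destination zone ∈ {corp, dmz}: corp is in the set → true
  payload size ≥ 28799 bytes: 43707 ≥ 28799 is true
  protocol ∈ {ICMP, TCP, UDP}: GRE is not in the set → false
  NOT source on blocklist: yes → false
  source port ≤ 27629: 21363 ≤ 27629 is true
  source is internal: no → false
  destination port < 30528: 3734 < 30528 is true
  destination zone = guest: corp == guest is false
  TLS handshake observed: no → false
Combine:
[1.1] NOT true = false
[1.2] NOT false = true
[1] false AND true = false
[2] true AND true = true
[3] true AND false = false
[4] false AND false = false
[5.1] NOT true = false
[5] false AND false AND true = false
[6] false AND false = false
[root] false OR true OR false OR false OR false OR false = true
Overall: true → allowed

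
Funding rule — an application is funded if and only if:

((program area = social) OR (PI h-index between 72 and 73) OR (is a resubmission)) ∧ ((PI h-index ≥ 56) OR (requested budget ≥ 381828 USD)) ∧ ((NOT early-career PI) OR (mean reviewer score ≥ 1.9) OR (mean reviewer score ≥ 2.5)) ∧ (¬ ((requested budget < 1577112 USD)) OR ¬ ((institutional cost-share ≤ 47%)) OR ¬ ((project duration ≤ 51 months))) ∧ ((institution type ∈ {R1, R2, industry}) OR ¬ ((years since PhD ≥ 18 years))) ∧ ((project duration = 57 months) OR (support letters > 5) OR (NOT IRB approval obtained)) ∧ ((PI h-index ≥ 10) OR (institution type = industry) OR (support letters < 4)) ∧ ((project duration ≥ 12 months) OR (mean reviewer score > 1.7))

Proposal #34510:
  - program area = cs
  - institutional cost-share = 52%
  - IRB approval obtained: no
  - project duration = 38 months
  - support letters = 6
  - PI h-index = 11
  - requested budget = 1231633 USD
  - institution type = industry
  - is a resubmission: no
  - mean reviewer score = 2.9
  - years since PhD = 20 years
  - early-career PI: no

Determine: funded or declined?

Atomic conditions:
  program area = social: cs == social is false
  PI h-index between 72 and 73: 11 in [72, 73] is false
  is a resubmission: no → false
  PI h-index ≥ 56: 11 ≥ 56 is false
  requested budget ≥ 381828 USD: 1231633 ≥ 381828 is true
  NOT early-career PI: no → true
  mean reviewer score ≥ 1.9: 2.9 ≥ 1.9 is true
  mean reviewer score ≥ 2.5: 2.9 ≥ 2.5 is true
  requested budget < 1577112 USD: 1231633 < 1577112 is true
  institutional cost-share ≤ 47%: 52 ≤ 47 is false
  project duration ≤ 51 months: 38 ≤ 51 is true
  institution type ∈ {R1, R2, industry}: industry is in the set → true
  years since PhD ≥ 18 years: 20 ≥ 18 is true
  project duration = 57 months: 38 == 57 is false
  support letters > 5: 6 > 5 is true
  NOT IRB approval obtained: no → true
  PI h-index ≥ 10: 11 ≥ 10 is true
  institution type = industry: industry == industry is true
  support letters < 4: 6 < 4 is false
  project duration ≥ 12 months: 38 ≥ 12 is true
  mean reviewer score > 1.7: 2.9 > 1.7 is true
Combine:
[1] false OR false OR false = false
[2] false OR true = true
[3] true OR true OR true = true
[4.1] NOT true = false
[4.2] NOT false = true
[4.3] NOT true = false
[4] false OR true OR false = true
[5.2] NOT true = false
[5] true OR false = true
[6] false OR true OR true = true
[7] true OR true OR false = true
[8] true OR true = true
[root] false AND true AND true AND true AND true AND true AND true AND true = false
Overall: false → declined

Declined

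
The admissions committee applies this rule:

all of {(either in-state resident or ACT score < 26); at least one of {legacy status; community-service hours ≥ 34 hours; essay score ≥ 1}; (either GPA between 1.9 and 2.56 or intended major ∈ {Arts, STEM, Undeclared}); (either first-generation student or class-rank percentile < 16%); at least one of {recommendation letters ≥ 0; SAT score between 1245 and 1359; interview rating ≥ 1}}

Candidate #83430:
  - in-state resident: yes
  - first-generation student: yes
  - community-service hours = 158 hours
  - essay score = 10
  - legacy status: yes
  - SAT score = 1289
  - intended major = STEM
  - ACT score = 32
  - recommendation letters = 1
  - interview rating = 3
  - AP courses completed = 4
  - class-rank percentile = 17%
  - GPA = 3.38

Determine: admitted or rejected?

Atomic conditions:
  in-state resident: yes → true
  ACT score < 26: 32 < 26 is false
  legacy status: yes → true
  community-service hours ≥ 34 hours: 158 ≥ 34 is true
  essay score ≥ 1: 10 ≥ 1 is true
  GPA between 1.9 and 2.56: 3.38 in [1.9, 2.56] is false
  intended major ∈ {Arts, STEM, Undeclared}: STEM is in the set → true
  first-generation student: yes → true
  class-rank percentile < 16%: 17 < 16 is false
  recommendation letters ≥ 0: 1 ≥ 0 is true
  SAT score between 1245 and 1359: 1289 in [1245, 1359] is true
  interview rating ≥ 1: 3 ≥ 1 is true
Combine:
[1] true OR false = true
[2] true OR true OR true = true
[3] false OR true = true
[4] true OR false = true
[5] true OR true OR true = true
[root] true AND true AND true AND true AND true = true
Overall: true → admitted

Admitted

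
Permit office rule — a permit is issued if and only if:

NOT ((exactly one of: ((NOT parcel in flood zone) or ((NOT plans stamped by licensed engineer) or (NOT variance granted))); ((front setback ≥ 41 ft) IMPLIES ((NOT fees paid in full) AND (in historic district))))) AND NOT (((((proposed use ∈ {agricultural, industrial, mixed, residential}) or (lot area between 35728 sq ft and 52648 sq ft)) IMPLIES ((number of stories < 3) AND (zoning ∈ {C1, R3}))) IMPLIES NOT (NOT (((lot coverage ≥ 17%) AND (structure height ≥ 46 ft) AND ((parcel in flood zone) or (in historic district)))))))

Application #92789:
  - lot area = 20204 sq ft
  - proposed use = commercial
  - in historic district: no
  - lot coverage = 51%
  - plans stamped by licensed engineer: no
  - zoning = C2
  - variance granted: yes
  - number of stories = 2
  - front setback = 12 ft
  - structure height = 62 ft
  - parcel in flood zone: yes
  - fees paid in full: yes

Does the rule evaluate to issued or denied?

Denied

Atomic conditions:
  NOT parcel in flood zone: yes → false
  NOT plans stamped by licensed engineer: no → true
  NOT variance granted: yes → false
  front setback ≥ 41 ft: 12 ≥ 41 is false
  NOT fees paid in full: yes → false
  in historic district: no → false
  proposed use ∈ {agricultural, industrial, mixed, residential}: commercial is not in the set → false
  lot area between 35728 sq ft and 52648 sq ft: 20204 in [35728, 52648] is false
  number of stories < 3: 2 < 3 is true
  zoning ∈ {C1, R3}: C2 is not in the set → false
  lot coverage ≥ 17%: 51 ≥ 17 is true
  structure height ≥ 46 ft: 62 ≥ 46 is true
  parcel in flood zone: yes → true
Combine:
[1.1.1.2] true OR false = true
[1.1.1] false OR true = true
[1.1.2.2] false AND false = false
[1.1.2] false → false (antecedent false ⇒ implication holds) = true
[1.1] exactly-one(true, true) = false
[1] NOT false = true
[2.1.1.1] false OR false = false
[2.1.1.2] true AND false = false
[2.1.1] false → false (antecedent false ⇒ implication holds) = true
[2.1.2.1.1.3] true OR false = true
[2.1.2.1.1] true AND true AND true = true
[2.1.2.1] NOT true = false
[2.1.2] NOT false = true
[2.1] true → true = true
[2] NOT true = false
[root] true AND false = false
Overall: false → denied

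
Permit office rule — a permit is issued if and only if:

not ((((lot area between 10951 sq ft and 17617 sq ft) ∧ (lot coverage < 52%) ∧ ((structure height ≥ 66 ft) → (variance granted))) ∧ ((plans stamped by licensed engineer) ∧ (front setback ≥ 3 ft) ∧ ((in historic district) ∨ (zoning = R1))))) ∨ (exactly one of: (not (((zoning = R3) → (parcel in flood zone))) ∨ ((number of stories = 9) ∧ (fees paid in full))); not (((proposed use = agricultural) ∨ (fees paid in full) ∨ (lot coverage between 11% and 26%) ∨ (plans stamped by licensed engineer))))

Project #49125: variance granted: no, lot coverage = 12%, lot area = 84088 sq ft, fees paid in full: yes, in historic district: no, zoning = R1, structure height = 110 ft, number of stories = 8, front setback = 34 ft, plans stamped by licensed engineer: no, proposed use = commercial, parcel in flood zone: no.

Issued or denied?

Issued

Atomic conditions:
  lot area between 10951 sq ft and 17617 sq ft: 84088 in [10951, 17617] is false
  lot coverage < 52%: 12 < 52 is true
  structure height ≥ 66 ft: 110 ≥ 66 is true
  variance granted: no → false
  plans stamped by licensed engineer: no → false
  front setback ≥ 3 ft: 34 ≥ 3 is true
  in historic district: no → false
  zoning = R1: R1 == R1 is true
  zoning = R3: R1 == R3 is false
  parcel in flood zone: no → false
  number of stories = 9: 8 == 9 is false
  fees paid in full: yes → true
  proposed use = agricultural: commercial == agricultural is false
  lot coverage between 11% and 26%: 12 in [11, 26] is true
Combine:
[1.1.1.3] true → false = false
[1.1.1] false AND true AND false = false
[1.1.2.3] false OR true = true
[1.1.2] false AND true AND true = false
[1.1] false AND false = false
[1] NOT false = true
[2.1.1.1] false → false (antecedent false ⇒ implication holds) = true
[2.1.1] NOT true = false
[2.1.2] false AND true = false
[2.1] false OR false = false
[2.2.1] false OR true OR true OR false = true
[2.2] NOT true = false
[2] exactly-one(false, false) = false
[root] true OR false = true
Overall: true → issued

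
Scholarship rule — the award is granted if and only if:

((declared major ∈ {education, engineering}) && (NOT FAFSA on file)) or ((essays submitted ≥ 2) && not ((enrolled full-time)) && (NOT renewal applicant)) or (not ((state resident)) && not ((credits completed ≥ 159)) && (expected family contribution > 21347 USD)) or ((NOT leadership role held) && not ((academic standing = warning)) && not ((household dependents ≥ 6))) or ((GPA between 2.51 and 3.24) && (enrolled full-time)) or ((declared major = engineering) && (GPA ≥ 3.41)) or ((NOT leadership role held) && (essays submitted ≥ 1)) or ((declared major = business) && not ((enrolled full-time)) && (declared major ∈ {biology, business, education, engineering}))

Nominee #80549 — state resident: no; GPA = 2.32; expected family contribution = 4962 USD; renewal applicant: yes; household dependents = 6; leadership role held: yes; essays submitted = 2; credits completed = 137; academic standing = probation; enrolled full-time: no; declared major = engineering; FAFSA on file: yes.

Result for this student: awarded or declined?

Atomic conditions:
  declared major ∈ {education, engineering}: engineering is in the set → true
  NOT FAFSA on file: yes → false
  essays submitted ≥ 2: 2 ≥ 2 is true
  enrolled full-time: no → false
  NOT renewal applicant: yes → false
  state resident: no → false
  credits completed ≥ 159: 137 ≥ 159 is false
  expected family contribution > 21347 USD: 4962 > 21347 is false
  NOT leadership role held: yes → false
  academic standing = warning: probation == warning is false
  household dependents ≥ 6: 6 ≥ 6 is true
  GPA between 2.51 and 3.24: 2.32 in [2.51, 3.24] is false
  declared major = engineering: engineering == engineering is true
  GPA ≥ 3.41: 2.32 ≥ 3.41 is false
  essays submitted ≥ 1: 2 ≥ 1 is true
  declared major = business: engineering == business is false
  declared major ∈ {biology, business, education, engineering}: engineering is in the set → true
Combine:
[1] true AND false = false
[2.2] NOT false = true
[2] true AND true AND false = false
[3.1] NOT false = true
[3.2] NOT false = true
[3] true AND true AND false = false
[4.2] NOT false = true
[4.3] NOT true = false
[4] false AND true AND false = false
[5] false AND false = false
[6] true AND false = false
[7] false AND true = false
[8.2] NOT false = true
[8] false AND true AND true = false
[root] false OR false OR false OR false OR false OR false OR false OR false = false
Overall: false → declined

Declined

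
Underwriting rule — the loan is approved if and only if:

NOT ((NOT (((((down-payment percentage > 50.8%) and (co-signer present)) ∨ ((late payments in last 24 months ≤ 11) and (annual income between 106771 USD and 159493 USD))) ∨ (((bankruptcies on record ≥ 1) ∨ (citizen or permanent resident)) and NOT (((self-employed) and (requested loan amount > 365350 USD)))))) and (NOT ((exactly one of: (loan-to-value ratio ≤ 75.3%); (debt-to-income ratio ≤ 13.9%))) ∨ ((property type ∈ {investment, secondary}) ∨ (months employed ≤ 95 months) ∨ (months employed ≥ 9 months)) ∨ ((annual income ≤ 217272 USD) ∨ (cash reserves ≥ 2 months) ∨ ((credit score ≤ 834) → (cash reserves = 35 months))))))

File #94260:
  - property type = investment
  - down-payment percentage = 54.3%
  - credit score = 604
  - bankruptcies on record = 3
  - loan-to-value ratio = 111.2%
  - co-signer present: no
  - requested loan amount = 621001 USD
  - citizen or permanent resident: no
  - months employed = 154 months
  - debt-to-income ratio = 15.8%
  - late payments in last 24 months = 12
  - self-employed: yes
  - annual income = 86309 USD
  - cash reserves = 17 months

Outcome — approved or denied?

Atomic conditions:
  down-payment percentage > 50.8%: 54.3 > 50.8 is true
  co-signer present: no → false
  late payments in last 24 months ≤ 11: 12 ≤ 11 is false
  annual income between 106771 USD and 159493 USD: 86309 in [106771, 159493] is false
  bankruptcies on record ≥ 1: 3 ≥ 1 is true
  citizen or permanent resident: no → false
  self-employed: yes → true
  requested loan amount > 365350 USD: 621001 > 365350 is true
  loan-to-value ratio ≤ 75.3%: 111.2 ≤ 75.3 is false
  debt-to-income ratio ≤ 13.9%: 15.8 ≤ 13.9 is false
  property type ∈ {investment, secondary}: investment is in the set → true
  months employed ≤ 95 months: 154 ≤ 95 is false
  months employed ≥ 9 months: 154 ≥ 9 is true
  annual income ≤ 217272 USD: 86309 ≤ 217272 is true
  cash reserves ≥ 2 months: 17 ≥ 2 is true
  credit score ≤ 834: 604 ≤ 834 is true
  cash reserves = 35 months: 17 == 35 is false
Combine:
[1.1.1.1.1] true AND false = false
[1.1.1.1.2] false AND false = false
[1.1.1.1] false OR false = false
[1.1.1.2.1] true OR false = true
[1.1.1.2.2.1] true AND true = true
[1.1.1.2.2] NOT true = false
[1.1.1.2] true AND false = false
[1.1.1] false OR false = false
[1.1] NOT false = true
[1.2.1.1] exactly-one(false, false) = false
[1.2.1] NOT false = true
[1.2.2] true OR false OR true = true
[1.2.3.3] true → false = false
[1.2.3] true OR true OR false = true
[1.2] true OR true OR true = true
[1] true AND true = true
[root] NOT true = false
Overall: false → denied

Denied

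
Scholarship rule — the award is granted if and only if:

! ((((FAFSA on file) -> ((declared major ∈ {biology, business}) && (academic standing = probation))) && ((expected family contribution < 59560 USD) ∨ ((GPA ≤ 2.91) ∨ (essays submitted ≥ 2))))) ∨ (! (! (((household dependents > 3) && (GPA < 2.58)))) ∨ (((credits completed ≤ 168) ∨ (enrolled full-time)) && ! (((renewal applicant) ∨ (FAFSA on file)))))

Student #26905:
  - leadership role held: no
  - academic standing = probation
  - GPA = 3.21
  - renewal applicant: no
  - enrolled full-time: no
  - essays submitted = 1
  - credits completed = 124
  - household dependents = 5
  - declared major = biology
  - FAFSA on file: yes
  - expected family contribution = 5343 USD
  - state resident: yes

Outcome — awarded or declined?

Atomic conditions:
  FAFSA on file: yes → true
  declared major ∈ {biology, business}: biology is in the set → true
  academic standing = probation: probation == probation is true
  expected family contribution < 59560 USD: 5343 < 59560 is true
  GPA ≤ 2.91: 3.21 ≤ 2.91 is false
  essays submitted ≥ 2: 1 ≥ 2 is false
  household dependents > 3: 5 > 3 is true
  GPA < 2.58: 3.21 < 2.58 is false
  credits completed ≤ 168: 124 ≤ 168 is true
  enrolled full-time: no → false
  renewal applicant: no → false
Combine:
[1.1.1.2] true AND true = true
[1.1.1] true → true = true
[1.1.2.2] false OR false = false
[1.1.2] true OR false = true
[1.1] true AND true = true
[1] NOT true = false
[2.1.1.1] true AND false = false
[2.1.1] NOT false = true
[2.1] NOT true = false
[2.2.1] true OR false = true
[2.2.2.1] false OR true = true
[2.2.2] NOT true = false
[2.2] true AND false = false
[2] false OR false = false
[root] false OR false = false
Overall: false → declined

Declined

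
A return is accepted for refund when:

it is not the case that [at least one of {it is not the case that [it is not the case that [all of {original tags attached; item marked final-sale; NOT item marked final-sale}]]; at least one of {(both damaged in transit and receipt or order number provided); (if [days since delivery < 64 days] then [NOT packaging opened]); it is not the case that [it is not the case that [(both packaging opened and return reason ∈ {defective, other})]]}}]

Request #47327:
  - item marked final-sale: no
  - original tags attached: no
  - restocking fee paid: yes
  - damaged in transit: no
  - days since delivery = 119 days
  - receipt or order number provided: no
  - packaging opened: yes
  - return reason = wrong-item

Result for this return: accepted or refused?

Atomic conditions:
  original tags attached: no → false
  item marked final-sale: no → false
  NOT item marked final-sale: no → true
  damaged in transit: no → false
  receipt or order number provided: no → false
  days since delivery < 64 days: 119 < 64 is false
  NOT packaging opened: yes → false
  packaging opened: yes → true
  return reason ∈ {defective, other}: wrong-item is not in the set → false
Combine:
[1.1.1.1] false AND false AND true = false
[1.1.1] NOT false = true
[1.1] NOT true = false
[1.2.1] false AND false = false
[1.2.2] false → false (antecedent false ⇒ implication holds) = true
[1.2.3.1.1] true AND false = false
[1.2.3.1] NOT false = true
[1.2.3] NOT true = false
[1.2] false OR true OR false = true
[1] false OR true = true
[root] NOT true = false
Overall: false → refused

Refused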